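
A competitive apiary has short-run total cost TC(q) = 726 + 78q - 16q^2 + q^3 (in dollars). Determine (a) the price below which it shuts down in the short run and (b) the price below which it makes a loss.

AVC = 78 - 16q + q^2; minimized at q = 8, giving min AVC = $14. That is the shutdown price.
ATC = 726/q + 78 - 16q + q^2. Setting dATC/dq = −726/q^2 − 16 + 2q = 0 gives q = 11 (since 2·11^3 − 16·11^2 = 726).
min ATC = 726/11 + 78 − 16·11 + 11^2 = $89. That is the break-even price.
For $14 ≤ P < $89 the firm produces at a loss; below $14 it shuts down.

Shutdown price = $14; break-even price = $89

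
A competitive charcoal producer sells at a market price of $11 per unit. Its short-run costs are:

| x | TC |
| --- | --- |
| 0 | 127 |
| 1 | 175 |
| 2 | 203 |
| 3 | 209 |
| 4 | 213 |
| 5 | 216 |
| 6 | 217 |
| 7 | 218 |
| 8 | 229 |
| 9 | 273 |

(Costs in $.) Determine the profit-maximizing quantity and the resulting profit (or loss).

Compute π = P·x − TC at each output: x=0: -127; x=1: -164; x=2: -181; x=3: -176; x=4: -169; x=5: -161; x=6: -151; x=7: -141; x=8: -141; x=9: -174.
Profit is highest at x = 0. Equivalently, the lowest AVC in the table is 102/8 ≈ $12.75 at x = 8, and P = $11 falls below it — price never covers variable cost, so the firm shuts down and loses only its fixed cost.

x = 0 (shut down); profit = -$127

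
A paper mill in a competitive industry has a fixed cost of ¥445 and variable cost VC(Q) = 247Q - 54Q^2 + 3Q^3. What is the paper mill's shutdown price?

The firm shuts down when price falls below the minimum of average variable cost. AVC = VC/Q = 247 - 54Q + 3Q^2.
dAVC/dQ = -54 + 6Q = 0 gives Q = 9. min AVC = 247 - 54·9 + 3·9^2 = 4.
So the shutdown price is ¥4.

¥4 per unit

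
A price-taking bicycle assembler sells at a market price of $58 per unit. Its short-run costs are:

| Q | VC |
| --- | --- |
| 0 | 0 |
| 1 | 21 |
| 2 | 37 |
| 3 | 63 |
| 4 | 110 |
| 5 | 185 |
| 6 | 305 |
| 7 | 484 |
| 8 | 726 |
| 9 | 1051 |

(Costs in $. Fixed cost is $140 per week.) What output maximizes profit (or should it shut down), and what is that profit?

Q = 4; profit = -$18

Profit at each row (π = 58Q − TC): Q=0: -140; Q=1: -103; Q=2: -61; Q=3: -29; Q=4: -18; Q=5: -35; Q=6: -97; Q=7: -218; Q=8: -402; Q=9: -669.
Profit is maximized at Q = 4. AVC there is 110/4 = $27.50 ≤ P, so producing beats shutting down (which would give -$140).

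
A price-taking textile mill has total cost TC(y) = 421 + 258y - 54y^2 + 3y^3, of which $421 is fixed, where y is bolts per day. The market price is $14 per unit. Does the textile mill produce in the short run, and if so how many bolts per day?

From TC, MC = TC'(y) = 258 - 108y + 9y^2 and AVC = VC/y = 258 - 54y + 3y^2.
AVC hits its minimum where MC = AVC, at y = 9, giving min AVC = 258 - 54·9 + 3·9^2 = $15.
Since P = $14 < min AVC = $15, price fails to cover variable cost at any output.
Best response: produce nothing and absorb the $421 fixed cost.

Shut down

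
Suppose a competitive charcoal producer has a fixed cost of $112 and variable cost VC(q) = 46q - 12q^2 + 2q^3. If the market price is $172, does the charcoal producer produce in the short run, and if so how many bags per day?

From TC, MC = TC'(q) = 46 - 24q + 6q^2 and AVC = VC/q = 46 - 12q + 2q^2.
The AVC parabola has its vertex at q = 12/4 = 3, where AVC = 46 - 12·3 + 2·3^2 = $28.
P = $172 exceeds min AVC = $28, so the firm stays open.
P = MC gives -126 - 24q + 6q^2 = 0, with roots -3 and 7. Take the larger (rising MC): q* = 7.
Check: AVC at q = 7 is $60 ≤ P, so revenue covers variable cost.
Profit = P·q − TC = 172·7 − 532 = $672.

Produce at q = 7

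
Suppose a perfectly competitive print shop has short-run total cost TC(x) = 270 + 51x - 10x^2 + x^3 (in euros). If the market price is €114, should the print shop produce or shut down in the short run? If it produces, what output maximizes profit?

From TC, MC = TC'(x) = 51 - 20x + 3x^2 and AVC = VC/x = 51 - 10x + x^2.
AVC hits its minimum where MC = AVC, at x = 5, giving min AVC = 51 - 10·5 + 5^2 = €26.
P = €114 exceeds min AVC = €26, so the firm stays open.
Set P = MC: 114 = 51 - 20x + 3x^2 → -63 - 20x + 3x^2 = 0. The roots are x = -7/3 and x = 9; the profit-maximizing output is on the rising part of MC, so x* = 9.
Check: AVC at x = 9 is €42 ≤ P, so revenue covers variable cost.
Profit = P·x − TC = 114·9 − 648 = €378.

Produce at x = 9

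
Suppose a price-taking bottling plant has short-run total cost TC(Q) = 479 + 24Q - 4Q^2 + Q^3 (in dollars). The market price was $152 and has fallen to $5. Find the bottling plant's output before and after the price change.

AVC = 24 - 4Q + Q^2, minimized at Q = 2 where min AVC = $20. MC = 24 - 8Q + 3Q^2.
At P = $152 ≥ min AVC, set P = MC on the rising branch: Q = 8.
At P = $5 < min AVC = $20, price no longer covers variable cost at any output, so the firm shuts down: Q = 0.

Output falls from 8 to 0 (the firm shuts down)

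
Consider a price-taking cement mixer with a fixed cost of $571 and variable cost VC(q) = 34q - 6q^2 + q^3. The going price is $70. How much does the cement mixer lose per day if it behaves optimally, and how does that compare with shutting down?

Profit = -$355 at q = 6

AVC = 34 - 6q + q^2 has its minimum $25 at q = 3; price $70 clears that bar, so the firm operates.
MC = 34 - 12q + 3q^2. Setting P = MC and taking the root on the rising branch gives q* = 6.
TR = 70·6 = 420. TC = 571 + 204 = 775. Profit = 420 − 775 = -$355.
By producing, the firm covers all variable cost plus $216 of fixed cost; shutting down would lose the full $571.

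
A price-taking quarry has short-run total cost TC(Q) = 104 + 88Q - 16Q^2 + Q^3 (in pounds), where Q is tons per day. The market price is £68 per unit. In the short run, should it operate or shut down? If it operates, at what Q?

From TC, MC = TC'(Q) = 88 - 32Q + 3Q^2 and AVC = VC/Q = 88 - 16Q + Q^2.
AVC hits its minimum where MC = AVC, at Q = 8, giving min AVC = 88 - 16·8 + 8^2 = £24.
Because £68 ≥ £24, revenue can cover variable cost; the firm operates.
P = MC gives 20 - 32Q + 3Q^2 = 0, with roots 2/3 and 10. Take the larger (rising MC): Q* = 10.
Check: AVC at Q = 10 is £28 ≤ P, so revenue covers variable cost.
Profit = P·Q − TC = 68·10 − 384 = £296.

Produce at Q = 10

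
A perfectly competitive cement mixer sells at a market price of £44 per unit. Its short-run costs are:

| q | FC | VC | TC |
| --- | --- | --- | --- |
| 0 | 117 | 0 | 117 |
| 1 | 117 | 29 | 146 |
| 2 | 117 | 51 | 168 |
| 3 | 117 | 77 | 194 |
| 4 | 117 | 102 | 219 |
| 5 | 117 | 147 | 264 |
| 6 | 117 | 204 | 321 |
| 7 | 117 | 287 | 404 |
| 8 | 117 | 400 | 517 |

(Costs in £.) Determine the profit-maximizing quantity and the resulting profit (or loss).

Tabulate TR − TC: q=0: -117; q=1: -102; q=2: -80; q=3: -62; q=4: -43; q=5: -44; q=6: -57; q=7: -96; q=8: -165.
Profit is maximized at q = 4. AVC there is 102/4 = £25.50 ≤ P, so producing beats shutting down (which would give -£117).

q = 4; profit = -£43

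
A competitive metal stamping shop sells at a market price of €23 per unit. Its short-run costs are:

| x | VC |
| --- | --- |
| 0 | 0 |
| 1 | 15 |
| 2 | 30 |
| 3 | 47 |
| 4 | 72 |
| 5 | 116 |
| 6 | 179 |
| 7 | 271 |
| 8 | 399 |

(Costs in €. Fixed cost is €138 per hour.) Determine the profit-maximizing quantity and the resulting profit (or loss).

x = 3; profit = -€116

Tabulate TR − TC: x=0: -138; x=1: -130; x=2: -122; x=3: -116; x=4: -118; x=5: -139; x=6: -179; x=7: -248; x=8: -353.
Profit is maximized at x = 3. AVC there is 47/3 = €15.67 ≤ P, so producing beats shutting down (which would give -€138).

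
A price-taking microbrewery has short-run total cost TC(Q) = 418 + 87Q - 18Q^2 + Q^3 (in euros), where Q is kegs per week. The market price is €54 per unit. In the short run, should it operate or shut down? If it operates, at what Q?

Produce at Q = 11

Variable cost is VC = 87Q - 18Q^2 + Q^3, so AVC = VC/Q = 87 - 18Q + Q^2 and MC = dTC/dQ = 87 - 36Q + 3Q^2.
AVC hits its minimum where MC = AVC, at Q = 9, giving min AVC = 87 - 18·9 + 9^2 = €6.
Because €54 ≥ €6, revenue can cover variable cost; the firm operates.
Solving P = MC: 33 - 36Q + 3Q^2 = 0 ⇒ Q = 1 or 11. On the upward-sloping branch, Q* = 11.
Check: AVC at Q = 11 is €10 ≤ P, so revenue covers variable cost.
Profit = P·Q − TC = 54·11 − 528 = €66.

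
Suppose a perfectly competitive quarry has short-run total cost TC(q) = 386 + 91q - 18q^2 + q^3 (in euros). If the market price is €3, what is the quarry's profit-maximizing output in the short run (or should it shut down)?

Shut down

Strip out fixed cost: VC = 91q - 18q^2 + q^3. Then AVC = 91 - 18q + q^2 and MC = 91 - 36q + 3q^2.
The AVC parabola has its vertex at q = 18/2 = 9, where AVC = 91 - 18·9 + 9^2 = €10.
Since P = €3 < min AVC = €10, price fails to cover variable cost at any output.
The firm minimizes its loss by shutting down and losing only its fixed cost of €386.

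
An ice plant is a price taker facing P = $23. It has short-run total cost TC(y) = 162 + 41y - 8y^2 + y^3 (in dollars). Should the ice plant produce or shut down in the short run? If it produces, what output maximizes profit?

Shut down

Variable cost is VC = 41y - 8y^2 + y^3, so AVC = VC/y = 41 - 8y + y^2 and MC = dTC/dy = 41 - 16y + 3y^2.
The AVC parabola has its vertex at y = 8/2 = 4, where AVC = 41 - 8·4 + 4^2 = $25.
With P < min AVC ($23 < $25), every unit sold adds to the loss.
Shutting down limits the loss to fixed cost, $162.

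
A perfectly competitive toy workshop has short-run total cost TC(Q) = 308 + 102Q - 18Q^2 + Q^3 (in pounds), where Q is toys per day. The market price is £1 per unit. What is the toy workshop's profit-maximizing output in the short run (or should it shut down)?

Shut down

Variable cost is VC = 102Q - 18Q^2 + Q^3, so AVC = VC/Q = 102 - 18Q + Q^2 and MC = dTC/dQ = 102 - 36Q + 3Q^2.
The AVC parabola has its vertex at Q = 18/2 = 9, where AVC = 102 - 18·9 + 9^2 = £21.
With P < min AVC (£1 < £21), every unit sold adds to the loss.
Best response: produce nothing and absorb the £308 fixed cost.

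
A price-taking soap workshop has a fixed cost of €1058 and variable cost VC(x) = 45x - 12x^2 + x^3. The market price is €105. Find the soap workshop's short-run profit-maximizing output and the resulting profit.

AVC = 45 - 12x + x^2 has its minimum €9 at x = 6; price €105 clears that bar, so the firm operates.
MC = 45 - 24x + 3x^2. Setting P = MC and taking the root on the rising branch gives x* = 10.
TR = 105·10 = 1050. TC = 1058 + 250 = 1308. Profit = 1050 − 1308 = -€258.
Shutting down would mean losing the fixed cost of €1058, so operating at a loss of €258 is better by €800.

Profit = -€258 at x = 10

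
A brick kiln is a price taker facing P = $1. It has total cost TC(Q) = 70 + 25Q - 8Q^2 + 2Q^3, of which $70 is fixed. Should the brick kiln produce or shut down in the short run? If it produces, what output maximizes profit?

Shut down

From TC, MC = TC'(Q) = 25 - 16Q + 6Q^2 and AVC = VC/Q = 25 - 8Q + 2Q^2.
AVC hits its minimum where MC = AVC, at Q = 2, giving min AVC = 25 - 8·2 + 2·2^2 = $17.
Since P = $1 < min AVC = $17, price fails to cover variable cost at any output.
Shutting down limits the loss to fixed cost, $70.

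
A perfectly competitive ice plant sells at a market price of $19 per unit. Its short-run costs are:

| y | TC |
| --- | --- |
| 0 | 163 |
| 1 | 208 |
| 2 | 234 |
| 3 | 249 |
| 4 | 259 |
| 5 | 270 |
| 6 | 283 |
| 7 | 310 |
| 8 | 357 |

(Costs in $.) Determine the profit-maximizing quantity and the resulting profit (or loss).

y = 0 (shut down); profit = -$163

Tabulate TR − TC: y=0: -163; y=1: -189; y=2: -196; y=3: -192; y=4: -183; y=5: -175; y=6: -169; y=7: -177; y=8: -205.
Profit is highest at y = 0. Equivalently, the lowest AVC in the table is 120/6 ≈ $20 at y = 6, and P = $19 falls below it — price never covers variable cost, so the firm shuts down and loses only its fixed cost.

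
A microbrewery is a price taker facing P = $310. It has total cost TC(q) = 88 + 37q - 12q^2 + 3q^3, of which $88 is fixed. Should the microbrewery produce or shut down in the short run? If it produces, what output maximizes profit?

Strip out fixed cost: VC = 37q - 12q^2 + 3q^3. Then AVC = 37 - 12q + 3q^2 and MC = 37 - 24q + 9q^2.
AVC hits its minimum where MC = AVC, at q = 2, giving min AVC = 37 - 12·2 + 3·2^2 = $25.
Since P = $310 ≥ min AVC = $25, price covers variable cost and the firm should produce.
P = MC gives -273 - 24q + 9q^2 = 0, with roots -13/3 and 7. Take the larger (rising MC): q* = 7.
Check: AVC at q = 7 is $100 ≤ P, so revenue covers variable cost.
Profit = P·q − TC = 310·7 − 788 = $1382.

Produce at q = 7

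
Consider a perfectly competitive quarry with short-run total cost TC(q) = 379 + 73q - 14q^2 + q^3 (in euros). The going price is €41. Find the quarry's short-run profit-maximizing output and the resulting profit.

Profit = -€251 at q = 8

AVC = 73 - 14q + q^2 has its minimum €24 at q = 7; price €41 clears that bar, so the firm operates.
With MC = 73 - 28q + 3q^2, P = MC on the upward-sloping part at q* = 8.
TR = 41·8 = 328. TC = 379 + 200 = 579. Profit = 328 − 579 = -€251.
By producing, the firm covers all variable cost plus €128 of fixed cost; shutting down would lose the full €379.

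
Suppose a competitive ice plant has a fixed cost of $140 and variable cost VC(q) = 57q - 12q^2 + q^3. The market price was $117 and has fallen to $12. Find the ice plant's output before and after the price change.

Output falls from 10 to 0 (the firm shuts down)

MC = 57 - 24q + 3q^2; the shutdown threshold is min AVC = $21 (at q = 6).
At P = $117 ≥ min AVC, set P = MC on the rising branch: q = 10.
At P = $12 < min AVC = $21, price no longer covers variable cost at any output, so the firm shuts down: q = 0.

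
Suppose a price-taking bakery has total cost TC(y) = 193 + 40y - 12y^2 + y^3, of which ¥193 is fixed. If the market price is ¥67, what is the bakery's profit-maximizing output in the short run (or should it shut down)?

From TC, MC = TC'(y) = 40 - 24y + 3y^2 and AVC = VC/y = 40 - 12y + y^2.
AVC is minimized where dAVC/dy = -12 + 2y = 0, at y = 6; min AVC = 40 - 12·6 + 6^2 = ¥4.
Since P = ¥67 ≥ min AVC = ¥4, price covers variable cost and the firm should produce.
Solving P = MC: -27 - 24y + 3y^2 = 0 ⇒ y = -1 or 9. On the upward-sloping branch, y* = 9.
Check: AVC at y = 9 is ¥13 ≤ P, so revenue covers variable cost.
Profit = P·y − TC = 67·9 − 310 = ¥293.

Produce at y = 9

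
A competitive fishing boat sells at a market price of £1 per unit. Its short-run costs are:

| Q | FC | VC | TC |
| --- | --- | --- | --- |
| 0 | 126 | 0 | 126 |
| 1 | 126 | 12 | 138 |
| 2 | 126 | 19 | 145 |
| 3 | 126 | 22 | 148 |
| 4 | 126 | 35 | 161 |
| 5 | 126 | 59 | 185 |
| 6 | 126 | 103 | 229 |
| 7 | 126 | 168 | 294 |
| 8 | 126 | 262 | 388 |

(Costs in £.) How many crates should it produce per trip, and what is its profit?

Q = 0 (shut down); profit = -£126

Tabulate TR − TC: Q=0: -126; Q=1: -137; Q=2: -143; Q=3: -145; Q=4: -157; Q=5: -180; Q=6: -223; Q=7: -287; Q=8: -380.
Profit is highest at Q = 0. Equivalently, the lowest AVC in the table is 22/3 ≈ £7.33 at Q = 3, and P = £1 falls below it — price never covers variable cost, so the firm shuts down and loses only its fixed cost.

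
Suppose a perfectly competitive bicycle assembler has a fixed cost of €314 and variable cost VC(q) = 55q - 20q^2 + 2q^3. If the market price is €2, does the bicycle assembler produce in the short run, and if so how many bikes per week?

Shut down

Variable cost is VC = 55q - 20q^2 + 2q^3, so AVC = VC/q = 55 - 20q + 2q^2 and MC = dTC/dq = 55 - 40q + 6q^2.
AVC is minimized where dAVC/dq = -20 + 4q = 0, at q = 5; min AVC = 55 - 20·5 + 2·5^2 = €5.
P = €2 lies below min AVC = €5; no output level covers variable cost.
Shutting down limits the loss to fixed cost, €314.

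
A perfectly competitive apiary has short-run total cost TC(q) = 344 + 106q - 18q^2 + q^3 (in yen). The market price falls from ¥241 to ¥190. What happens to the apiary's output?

Output falls from 15 to 14

MC = 106 - 36q + 3q^2; the shutdown threshold is min AVC = ¥25 (at q = 9).
At P = ¥241 ≥ min AVC, set P = MC on the rising branch: q = 15.
At P = ¥190 ≥ min AVC, set P = MC: q = 14. The firm stays open but cuts output.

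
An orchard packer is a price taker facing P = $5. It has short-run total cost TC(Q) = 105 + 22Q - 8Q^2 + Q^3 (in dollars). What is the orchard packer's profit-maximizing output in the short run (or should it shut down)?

Variable cost is VC = 22Q - 8Q^2 + Q^3, so AVC = VC/Q = 22 - 8Q + Q^2 and MC = dTC/dQ = 22 - 16Q + 3Q^2.
AVC is minimized where dAVC/dQ = -8 + 2Q = 0, at Q = 4; min AVC = 22 - 8·4 + 4^2 = $6.
P = $5 lies below min AVC = $6; no output level covers variable cost.
Best response: produce nothing and absorb the $105 fixed cost.

Shut down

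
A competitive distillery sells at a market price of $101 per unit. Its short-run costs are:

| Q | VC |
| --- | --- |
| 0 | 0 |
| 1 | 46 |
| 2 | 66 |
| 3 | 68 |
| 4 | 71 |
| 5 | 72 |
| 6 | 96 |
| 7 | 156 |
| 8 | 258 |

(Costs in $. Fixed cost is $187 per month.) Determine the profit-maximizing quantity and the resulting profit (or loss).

Tabulate TR − TC: Q=0: -187; Q=1: -132; Q=2: -51; Q=3: 48; Q=4: 146; Q=5: 246; Q=6: 323; Q=7: 364; Q=8: 363.
Profit is maximized at Q = 7. AVC there is 156/7 = $22.29 ≤ P, so producing beats shutting down (which would give -$187).

Q = 7; profit = $364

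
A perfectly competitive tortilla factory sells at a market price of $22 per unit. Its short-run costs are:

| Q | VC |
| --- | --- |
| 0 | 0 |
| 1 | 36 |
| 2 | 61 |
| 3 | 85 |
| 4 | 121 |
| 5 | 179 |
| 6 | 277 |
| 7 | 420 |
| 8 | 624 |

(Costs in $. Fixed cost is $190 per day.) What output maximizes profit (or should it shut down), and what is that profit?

Compute π = P·Q − TC at each output: Q=0: -190; Q=1: -204; Q=2: -207; Q=3: -209; Q=4: -223; Q=5: -259; Q=6: -335; Q=7: -456; Q=8: -638.
Profit is highest at Q = 0. Equivalently, the lowest AVC in the table is 85/3 ≈ $28.33 at Q = 3, and P = $22 falls below it — price never covers variable cost, so the firm shuts down and loses only its fixed cost.

Q = 0 (shut down); profit = -$190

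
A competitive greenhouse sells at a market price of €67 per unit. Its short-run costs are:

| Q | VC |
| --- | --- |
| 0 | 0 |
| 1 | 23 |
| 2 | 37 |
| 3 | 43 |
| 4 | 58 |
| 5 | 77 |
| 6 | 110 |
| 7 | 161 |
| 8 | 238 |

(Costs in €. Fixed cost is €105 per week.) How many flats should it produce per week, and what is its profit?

Profit at each row (π = 67Q − TC): Q=0: -105; Q=1: -61; Q=2: -8; Q=3: 53; Q=4: 105; Q=5: 153; Q=6: 187; Q=7: 203; Q=8: 193.
Profit is maximized at Q = 7. AVC there is 161/7 = €23 ≤ P, so producing beats shutting down (which would give -€105).

Q = 7; profit = €203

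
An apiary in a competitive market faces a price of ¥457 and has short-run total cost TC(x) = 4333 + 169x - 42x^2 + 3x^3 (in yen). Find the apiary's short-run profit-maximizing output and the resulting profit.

AVC = 169 - 42x + 3x^2; min AVC = ¥22 at x = 7. Since P = ¥457 ≥ min AVC, the firm produces.
With MC = 169 - 84x + 9x^2, P = MC on the upward-sloping part at x* = 12.
TR = 457·12 = 5484. TC = 4333 + 1164 = 5497. Profit = 5484 − 5497 = -¥13.
That loss of ¥13 beats the ¥4333 the firm would lose by shutting down; producing recovers ¥4320 of fixed cost.

Profit = -¥13 at x = 12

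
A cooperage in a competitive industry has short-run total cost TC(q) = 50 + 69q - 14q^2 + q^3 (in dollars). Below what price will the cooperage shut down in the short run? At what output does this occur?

The firm shuts down when price falls below the minimum of average variable cost. AVC = VC/q = 69 - 14q + q^2.
dAVC/dq = -14 + 2q = 0 gives q = 7. min AVC = 69 - 14·7 + 7^2 = 20.
So the shutdown price is $20.

$20 per unit, at q = 7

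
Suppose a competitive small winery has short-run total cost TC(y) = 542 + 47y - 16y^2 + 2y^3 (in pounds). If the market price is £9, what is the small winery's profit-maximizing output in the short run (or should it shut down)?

From TC, MC = TC'(y) = 47 - 32y + 6y^2 and AVC = VC/y = 47 - 16y + 2y^2.
AVC is minimized where dAVC/dy = -16 + 4y = 0, at y = 4; min AVC = 47 - 16·4 + 2·4^2 = £15.
With P < min AVC (£9 < £15), every unit sold adds to the loss.
The firm minimizes its loss by shutting down and losing only its fixed cost of £542.

Shut down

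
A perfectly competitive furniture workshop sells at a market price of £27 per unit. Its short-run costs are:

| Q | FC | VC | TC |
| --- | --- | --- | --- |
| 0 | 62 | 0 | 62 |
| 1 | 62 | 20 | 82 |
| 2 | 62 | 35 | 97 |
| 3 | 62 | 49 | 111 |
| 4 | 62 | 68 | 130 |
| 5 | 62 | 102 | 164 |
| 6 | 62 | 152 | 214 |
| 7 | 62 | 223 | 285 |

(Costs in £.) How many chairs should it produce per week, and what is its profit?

Q = 4; profit = -£22

Profit at each row (π = 27Q − TC): Q=0: -62; Q=1: -55; Q=2: -43; Q=3: -30; Q=4: -22; Q=5: -29; Q=6: -52; Q=7: -96.
Profit is maximized at Q = 4. AVC there is 68/4 = £17 ≤ P, so producing beats shutting down (which would give -£62).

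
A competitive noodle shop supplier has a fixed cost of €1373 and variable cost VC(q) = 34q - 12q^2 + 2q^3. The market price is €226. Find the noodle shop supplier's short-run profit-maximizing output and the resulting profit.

AVC = 34 - 12q + 2q^2; min AVC = €16 at q = 3. Since P = €226 ≥ min AVC, the firm produces.
MC = 34 - 24q + 6q^2. Setting P = MC and taking the root on the rising branch gives q* = 8.
TR = 226·8 = 1808. TC = 1373 + 528 = 1901. Profit = 1808 − 1901 = -€93.
Shutting down would mean losing the fixed cost of €1373, so operating at a loss of €93 is better by €1280.

Profit = -€93 at q = 8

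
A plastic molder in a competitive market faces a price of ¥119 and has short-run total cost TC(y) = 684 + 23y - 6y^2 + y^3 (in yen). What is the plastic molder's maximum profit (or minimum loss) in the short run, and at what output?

Profit = -¥44 at y = 8

AVC = 23 - 6y + y^2; min AVC = ¥14 at y = 3. Since P = ¥119 ≥ min AVC, the firm produces.
With MC = 23 - 12y + 3y^2, P = MC on the upward-sloping part at y* = 8.
TR = 119·8 = 952. TC = 684 + 312 = 996. Profit = 952 − 996 = -¥44.
That loss of ¥44 beats the ¥684 the firm would lose by shutting down; producing recovers ¥640 of fixed cost.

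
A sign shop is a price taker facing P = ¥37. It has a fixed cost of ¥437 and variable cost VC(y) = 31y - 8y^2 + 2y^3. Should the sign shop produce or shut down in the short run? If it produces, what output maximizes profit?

Produce at y = 3

Strip out fixed cost: VC = 31y - 8y^2 + 2y^3. Then AVC = 31 - 8y + 2y^2 and MC = 31 - 16y + 6y^2.
AVC hits its minimum where MC = AVC, at y = 2, giving min AVC = 31 - 8·2 + 2·2^2 = ¥23.
P = ¥37 exceeds min AVC = ¥23, so the firm stays open.
Set P = MC: 37 = 31 - 16y + 6y^2 → -6 - 16y + 6y^2 = 0. The roots are y = -1/3 and y = 3; the profit-maximizing output is on the rising part of MC, so y* = 3.
Check: AVC at y = 3 is ¥25 ≤ P, so revenue covers variable cost.
Profit = P·y − TC = 37·3 − 512 = -¥401, a loss, but smaller than the ¥437 fixed cost the firm would lose by shutting down.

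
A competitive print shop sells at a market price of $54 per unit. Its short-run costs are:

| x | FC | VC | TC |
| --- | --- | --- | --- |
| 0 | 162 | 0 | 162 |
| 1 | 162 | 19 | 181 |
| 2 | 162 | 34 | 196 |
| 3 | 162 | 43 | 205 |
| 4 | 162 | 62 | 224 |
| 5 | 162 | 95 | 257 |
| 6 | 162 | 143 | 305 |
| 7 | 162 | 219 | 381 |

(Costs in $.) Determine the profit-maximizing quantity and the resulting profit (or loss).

Compute π = P·x − TC at each output: x=0: -162; x=1: -127; x=2: -88; x=3: -43; x=4: -8; x=5: 13; x=6: 19; x=7: -3.
Profit is maximized at x = 6. AVC there is 143/6 = $23.83 ≤ P, so producing beats shutting down (which would give -$162).

x = 6; profit = $19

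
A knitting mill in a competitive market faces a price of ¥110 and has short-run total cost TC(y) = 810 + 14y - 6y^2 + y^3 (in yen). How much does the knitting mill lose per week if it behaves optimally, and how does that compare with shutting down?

AVC = 14 - 6y + y^2; min AVC = ¥5 at y = 3. Since P = ¥110 ≥ min AVC, the firm produces.
With MC = 14 - 12y + 3y^2, P = MC on the upward-sloping part at y* = 8.
TR = 110·8 = 880. TC = 810 + 240 = 1050. Profit = 880 − 1050 = -¥170.
Shutting down would mean losing the fixed cost of ¥810, so operating at a loss of ¥170 is better by ¥640.

Profit = -¥170 at y = 8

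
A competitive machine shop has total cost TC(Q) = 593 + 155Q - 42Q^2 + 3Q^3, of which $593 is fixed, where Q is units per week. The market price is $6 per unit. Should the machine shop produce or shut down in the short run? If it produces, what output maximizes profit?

Shut down

From TC, MC = TC'(Q) = 155 - 84Q + 9Q^2 and AVC = VC/Q = 155 - 42Q + 3Q^2.
AVC is minimized where dAVC/dQ = -42 + 6Q = 0, at Q = 7; min AVC = 155 - 42·7 + 3·7^2 = $8.
Since P = $6 < min AVC = $8, price fails to cover variable cost at any output.
Best response: produce nothing and absorb the $593 fixed cost.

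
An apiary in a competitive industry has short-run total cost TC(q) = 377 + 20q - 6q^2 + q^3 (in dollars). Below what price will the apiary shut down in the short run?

$11 per unit

Short-run supply begins at min AVC. From VC = 20q - 6q^2 + q^3, AVC = 20 - 6q + q^2.
At the minimum of AVC, MC = AVC. MC = 20 - 12q + 3q^2; setting MC = AVC gives 2q^2 - 6q = 0, so q = 3. min AVC = 11.
So the shutdown price is $11.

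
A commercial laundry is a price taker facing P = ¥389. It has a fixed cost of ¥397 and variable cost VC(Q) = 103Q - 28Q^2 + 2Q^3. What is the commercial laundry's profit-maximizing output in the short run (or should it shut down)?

Strip out fixed cost: VC = 103Q - 28Q^2 + 2Q^3. Then AVC = 103 - 28Q + 2Q^2 and MC = 103 - 56Q + 6Q^2.
The AVC parabola has its vertex at Q = 28/4 = 7, where AVC = 103 - 28·7 + 2·7^2 = ¥5.
Since P = ¥389 ≥ min AVC = ¥5, price covers variable cost and the firm should produce.
Set P = MC: 389 = 103 - 56Q + 6Q^2 → -286 - 56Q + 6Q^2 = 0. The roots are Q = -11/3 and Q = 13; the profit-maximizing output is on the rising part of MC, so Q* = 13.
Check: AVC at Q = 13 is ¥77 ≤ P, so revenue covers variable cost.
Profit = P·Q − TC = 389·13 − 1398 = ¥3659.

Produce at Q = 13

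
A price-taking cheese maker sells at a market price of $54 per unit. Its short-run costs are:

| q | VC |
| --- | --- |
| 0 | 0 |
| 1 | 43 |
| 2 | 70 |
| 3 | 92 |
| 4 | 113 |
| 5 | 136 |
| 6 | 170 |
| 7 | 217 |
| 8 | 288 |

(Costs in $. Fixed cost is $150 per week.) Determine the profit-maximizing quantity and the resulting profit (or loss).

Profit at each row (π = 54q − TC): q=0: -150; q=1: -139; q=2: -112; q=3: -80; q=4: -47; q=5: -16; q=6: 4; q=7: 11; q=8: -6.
Profit is maximized at q = 7. AVC there is 217/7 = $31 ≤ P, so producing beats shutting down (which would give -$150).

q = 7; profit = $11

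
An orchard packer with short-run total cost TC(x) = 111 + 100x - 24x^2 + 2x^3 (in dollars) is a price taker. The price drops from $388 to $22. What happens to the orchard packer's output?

AVC = 100 - 24x + 2x^2, minimized at x = 6 where min AVC = $28. MC = 100 - 48x + 6x^2.
At P = $388 ≥ min AVC, set P = MC on the rising branch: x = 12.
At P = $22 < min AVC = $28, price no longer covers variable cost at any output, so the firm shuts down: x = 0.

Output falls from 12 to 0 (the firm shuts down)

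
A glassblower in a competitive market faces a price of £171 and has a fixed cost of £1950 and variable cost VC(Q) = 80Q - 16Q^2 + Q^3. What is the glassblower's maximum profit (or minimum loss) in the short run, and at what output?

AVC = 80 - 16Q + Q^2; min AVC = £16 at Q = 8. Since P = £171 ≥ min AVC, the firm produces.
With MC = 80 - 32Q + 3Q^2, P = MC on the upward-sloping part at Q* = 13.
TR = 171·13 = 2223. TC = 1950 + 533 = 2483. Profit = 2223 − 2483 = -£260.
That loss of £260 beats the £1950 the firm would lose by shutting down; producing recovers £1690 of fixed cost.

Profit = -£260 at Q = 13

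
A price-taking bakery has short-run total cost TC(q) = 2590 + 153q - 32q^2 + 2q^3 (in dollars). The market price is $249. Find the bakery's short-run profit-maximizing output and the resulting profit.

AVC = 153 - 32q + 2q^2; min AVC = $25 at q = 8. Since P = $249 ≥ min AVC, the firm produces.
MC = 153 - 64q + 6q^2. Setting P = MC and taking the root on the rising branch gives q* = 12.
TR = 249·12 = 2988. TC = 2590 + 684 = 3274. Profit = 2988 − 3274 = -$286.
That loss of $286 beats the $2590 the firm would lose by shutting down; producing recovers $2304 of fixed cost.

Profit = -$286 at q = 12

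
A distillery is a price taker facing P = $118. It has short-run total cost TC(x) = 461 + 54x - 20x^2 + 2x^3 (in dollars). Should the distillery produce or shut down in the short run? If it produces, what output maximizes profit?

From TC, MC = TC'(x) = 54 - 40x + 6x^2 and AVC = VC/x = 54 - 20x + 2x^2.
AVC hits its minimum where MC = AVC, at x = 5, giving min AVC = 54 - 20·5 + 2·5^2 = $4.
Since P = $118 ≥ min AVC = $4, price covers variable cost and the firm should produce.
P = MC gives -64 - 40x + 6x^2 = 0, with roots -4/3 and 8. Take the larger (rising MC): x* = 8.
Check: AVC at x = 8 is $22 ≤ P, so revenue covers variable cost.
Profit = P·x − TC = 118·8 − 637 = $307.

Produce at x = 8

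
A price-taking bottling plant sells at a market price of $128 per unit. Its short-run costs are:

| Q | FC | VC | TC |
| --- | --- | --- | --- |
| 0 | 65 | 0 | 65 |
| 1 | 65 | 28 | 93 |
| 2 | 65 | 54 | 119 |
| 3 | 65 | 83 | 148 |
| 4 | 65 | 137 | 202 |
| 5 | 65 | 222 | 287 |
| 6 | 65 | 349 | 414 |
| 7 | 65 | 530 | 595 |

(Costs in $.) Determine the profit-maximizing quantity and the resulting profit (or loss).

Tabulate TR − TC: Q=0: -65; Q=1: 35; Q=2: 137; Q=3: 236; Q=4: 310; Q=5: 353; Q=6: 354; Q=7: 301.
Profit is maximized at Q = 6. AVC there is 349/6 = $58.17 ≤ P, so producing beats shutting down (which would give -$65).

Q = 6; profit = $354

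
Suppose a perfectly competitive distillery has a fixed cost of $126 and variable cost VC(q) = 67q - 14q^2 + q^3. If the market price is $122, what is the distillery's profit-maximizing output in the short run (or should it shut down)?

Strip out fixed cost: VC = 67q - 14q^2 + q^3. Then AVC = 67 - 14q + q^2 and MC = 67 - 28q + 3q^2.
AVC hits its minimum where MC = AVC, at q = 7, giving min AVC = 67 - 14·7 + 7^2 = $18.
P = $122 exceeds min AVC = $18, so the firm stays open.
Set P = MC: 122 = 67 - 28q + 3q^2 → -55 - 28q + 3q^2 = 0. The roots are q = -5/3 and q = 11; the profit-maximizing output is on the rising part of MC, so q* = 11.
Check: AVC at q = 11 is $34 ≤ P, so revenue covers variable cost.
Profit = P·q − TC = 122·11 − 500 = $842.

Produce at q = 11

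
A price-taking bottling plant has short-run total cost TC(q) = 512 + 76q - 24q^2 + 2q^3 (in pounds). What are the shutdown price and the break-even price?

AVC = 76 - 24q + 2q^2; minimized at q = 6, giving min AVC = £4. That is the shutdown price.
ATC = 512/q + 76 - 24q + 2q^2. Setting dATC/dq = −512/q^2 − 24 + 4q = 0 gives q = 8 (since 4·8^3 − 24·8^2 = 512).
min ATC = 512/8 + 76 − 24·8 + 2·8^2 = £76. That is the break-even price.
Between these two prices the firm operates at a loss; above £76 it earns a profit.

Shutdown price = £4; break-even price = £76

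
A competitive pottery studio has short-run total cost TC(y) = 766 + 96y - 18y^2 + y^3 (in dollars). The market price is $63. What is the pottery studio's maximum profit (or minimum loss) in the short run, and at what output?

Profit = -$282 at y = 11

AVC = 96 - 18y + y^2 has its minimum $15 at y = 9; price $63 clears that bar, so the firm operates.
With MC = 96 - 36y + 3y^2, P = MC on the upward-sloping part at y* = 11.
TR = 63·11 = 693. TC = 766 + 209 = 975. Profit = 693 − 975 = -$282.
By producing, the firm covers all variable cost plus $484 of fixed cost; shutting down would lose the full $766.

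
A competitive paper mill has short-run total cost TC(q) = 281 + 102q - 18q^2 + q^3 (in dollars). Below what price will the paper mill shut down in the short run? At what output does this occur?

The shutdown price is the minimum of AVC. VC = 102q - 18q^2 + q^3, so AVC = 102 - 18q + q^2.
dAVC/dq = -18 + 2q = 0 gives q = 9. min AVC = 102 - 18·9 + 9^2 = 21.
So the shutdown price is $21.

$21 per unit, at q = 9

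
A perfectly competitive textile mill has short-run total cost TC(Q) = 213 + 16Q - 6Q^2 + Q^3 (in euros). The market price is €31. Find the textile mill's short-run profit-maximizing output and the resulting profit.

Profit = -€113 at Q = 5

AVC = 16 - 6Q + Q^2 has its minimum €7 at Q = 3; price €31 clears that bar, so the firm operates.
MC = 16 - 12Q + 3Q^2. Setting P = MC and taking the root on the rising branch gives Q* = 5.
TR = 31·5 = 155. TC = 213 + 55 = 268. Profit = 155 − 268 = -€113.
Shutting down would mean losing the fixed cost of €213, so operating at a loss of €113 is better by €100.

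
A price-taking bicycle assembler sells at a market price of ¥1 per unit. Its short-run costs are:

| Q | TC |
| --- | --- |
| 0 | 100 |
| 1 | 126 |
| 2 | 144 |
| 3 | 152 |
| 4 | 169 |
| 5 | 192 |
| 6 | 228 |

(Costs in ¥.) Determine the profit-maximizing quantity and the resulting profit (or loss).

Tabulate TR − TC: Q=0: -100; Q=1: -125; Q=2: -142; Q=3: -149; Q=4: -165; Q=5: -187; Q=6: -222.
Profit is highest at Q = 0. Equivalently, the lowest AVC in the table is 69/4 ≈ ¥17.25 at Q = 4, and P = ¥1 falls below it — price never covers variable cost, so the firm shuts down and loses only its fixed cost.

Q = 0 (shut down); profit = -¥100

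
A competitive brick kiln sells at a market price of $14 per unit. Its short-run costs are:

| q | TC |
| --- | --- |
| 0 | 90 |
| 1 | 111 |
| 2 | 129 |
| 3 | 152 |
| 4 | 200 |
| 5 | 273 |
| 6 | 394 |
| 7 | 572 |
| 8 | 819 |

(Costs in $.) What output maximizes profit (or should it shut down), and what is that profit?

Profit at each row (π = 14q − TC): q=0: -90; q=1: -97; q=2: -101; q=3: -110; q=4: -144; q=5: -203; q=6: -310; q=7: -474; q=8: -707.
Profit is highest at q = 0. Equivalently, the lowest AVC in the table is 39/2 ≈ $19.50 at q = 2, and P = $14 falls below it — price never covers variable cost, so the firm shuts down and loses only its fixed cost.

q = 0 (shut down); profit = -$90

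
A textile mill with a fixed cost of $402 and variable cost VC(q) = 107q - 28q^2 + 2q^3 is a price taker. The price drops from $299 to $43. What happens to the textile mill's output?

Output falls from 12 to 8

MC = 107 - 56q + 6q^2; the shutdown threshold is min AVC = $9 (at q = 7).
At P = $299 ≥ min AVC, set P = MC on the rising branch: q = 12.
At P = $43 ≥ min AVC, set P = MC: q = 8. The firm stays open but cuts output.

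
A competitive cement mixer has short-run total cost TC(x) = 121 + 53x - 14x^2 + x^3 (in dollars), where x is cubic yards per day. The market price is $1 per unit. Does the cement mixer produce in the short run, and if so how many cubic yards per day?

Shut down

Variable cost is VC = 53x - 14x^2 + x^3, so AVC = VC/x = 53 - 14x + x^2 and MC = dTC/dx = 53 - 28x + 3x^2.
AVC is minimized where dAVC/dx = -14 + 2x = 0, at x = 7; min AVC = 53 - 14·7 + 7^2 = $4.
P = $1 lies below min AVC = $4; no output level covers variable cost.
Shutting down limits the loss to fixed cost, $121.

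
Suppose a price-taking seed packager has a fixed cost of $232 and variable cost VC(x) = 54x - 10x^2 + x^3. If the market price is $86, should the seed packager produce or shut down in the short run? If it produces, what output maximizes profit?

Strip out fixed cost: VC = 54x - 10x^2 + x^3. Then AVC = 54 - 10x + x^2 and MC = 54 - 20x + 3x^2.
AVC is minimized where dAVC/dx = -10 + 2x = 0, at x = 5; min AVC = 54 - 10·5 + 5^2 = $29.
P = $86 exceeds min AVC = $29, so the firm stays open.
Set P = MC: 86 = 54 - 20x + 3x^2 → -32 - 20x + 3x^2 = 0. The roots are x = -4/3 and x = 8; the profit-maximizing output is on the rising part of MC, so x* = 8.
Check: AVC at x = 8 is $38 ≤ P, so revenue covers variable cost.
Profit = P·x − TC = 86·8 − 536 = $152.

Produce at x = 8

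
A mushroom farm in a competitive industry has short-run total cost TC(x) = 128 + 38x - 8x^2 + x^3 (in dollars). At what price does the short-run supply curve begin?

The shutdown price is the minimum of AVC. VC = 38x - 8x^2 + x^3, so AVC = 38 - 8x + x^2.
At the minimum of AVC, MC = AVC. MC = 38 - 16x + 3x^2; setting MC = AVC gives 2x^2 - 8x = 0, so x = 4. min AVC = 22.
For P < $22 the firm produces nothing.

$22 per unit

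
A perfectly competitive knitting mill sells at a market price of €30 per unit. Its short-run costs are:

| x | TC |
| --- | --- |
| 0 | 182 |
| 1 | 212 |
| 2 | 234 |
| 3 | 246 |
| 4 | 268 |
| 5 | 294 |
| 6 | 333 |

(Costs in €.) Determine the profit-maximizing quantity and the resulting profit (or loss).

x = 5; profit = -€144

Tabulate TR − TC: x=0: -182; x=1: -182; x=2: -174; x=3: -156; x=4: -148; x=5: -144; x=6: -153.
Profit is maximized at x = 5. AVC there is 112/5 = €22.40 ≤ P, so producing beats shutting down (which would give -€182).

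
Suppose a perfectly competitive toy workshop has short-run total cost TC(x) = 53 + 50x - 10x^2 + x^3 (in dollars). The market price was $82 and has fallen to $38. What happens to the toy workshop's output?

MC = 50 - 20x + 3x^2; the shutdown threshold is min AVC = $25 (at x = 5).
With P = $82 above the shutdown price, P = MC gives x = 8.
At P = $38 ≥ min AVC, set P = MC: x = 6. The firm stays open but cuts output.

Output falls from 8 to 6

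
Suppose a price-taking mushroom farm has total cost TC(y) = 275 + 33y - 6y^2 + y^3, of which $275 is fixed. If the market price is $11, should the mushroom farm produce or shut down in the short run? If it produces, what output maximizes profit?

Shut down

From TC, MC = TC'(y) = 33 - 12y + 3y^2 and AVC = VC/y = 33 - 6y + y^2.
The AVC parabola has its vertex at y = 6/2 = 3, where AVC = 33 - 6·3 + 3^2 = $24.
P = $11 lies below min AVC = $24; no output level covers variable cost.
The firm minimizes its loss by shutting down and losing only its fixed cost of $275.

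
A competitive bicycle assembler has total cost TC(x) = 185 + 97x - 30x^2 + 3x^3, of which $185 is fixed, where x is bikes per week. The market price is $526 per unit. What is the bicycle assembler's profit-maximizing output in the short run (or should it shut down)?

Variable cost is VC = 97x - 30x^2 + 3x^3, so AVC = VC/x = 97 - 30x + 3x^2 and MC = dTC/dx = 97 - 60x + 9x^2.
AVC is minimized where dAVC/dx = -30 + 6x = 0, at x = 5; min AVC = 97 - 30·5 + 3·5^2 = $22.
P = $526 exceeds min AVC = $22, so the firm stays open.
Set P = MC: 526 = 97 - 60x + 9x^2 → -429 - 60x + 9x^2 = 0. The roots are x = -13/3 and x = 11; the profit-maximizing output is on the rising part of MC, so x* = 11.
Check: AVC at x = 11 is $130 ≤ P, so revenue covers variable cost.
Profit = P·x − TC = 526·11 − 1615 = $4171.

Produce at x = 11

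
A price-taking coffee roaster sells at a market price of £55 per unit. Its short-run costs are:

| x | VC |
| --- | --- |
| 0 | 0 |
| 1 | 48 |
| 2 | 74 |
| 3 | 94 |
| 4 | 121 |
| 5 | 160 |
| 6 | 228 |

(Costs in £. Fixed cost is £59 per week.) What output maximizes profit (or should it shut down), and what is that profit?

x = 5; profit = £56

Tabulate TR − TC: x=0: -59; x=1: -52; x=2: -23; x=3: 12; x=4: 40; x=5: 56; x=6: 43.
Profit is maximized at x = 5. AVC there is 160/5 = £32 ≤ P, so producing beats shutting down (which would give -£59).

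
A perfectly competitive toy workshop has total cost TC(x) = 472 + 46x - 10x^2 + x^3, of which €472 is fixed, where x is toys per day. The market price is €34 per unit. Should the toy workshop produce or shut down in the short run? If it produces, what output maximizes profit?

Produce at x = 6

Strip out fixed cost: VC = 46x - 10x^2 + x^3. Then AVC = 46 - 10x + x^2 and MC = 46 - 20x + 3x^2.
AVC is minimized where dAVC/dx = -10 + 2x = 0, at x = 5; min AVC = 46 - 10·5 + 5^2 = €21.
Since P = €34 ≥ min AVC = €21, price covers variable cost and the firm should produce.
Solving P = MC: 12 - 20x + 3x^2 = 0 ⇒ x = 2/3 or 6. On the upward-sloping branch, x* = 6.
Check: AVC at x = 6 is €22 ≤ P, so revenue covers variable cost.
Profit = P·x − TC = 34·6 − 604 = -€400, a loss, but smaller than the €472 fixed cost the firm would lose by shutting down.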